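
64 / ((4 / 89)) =1424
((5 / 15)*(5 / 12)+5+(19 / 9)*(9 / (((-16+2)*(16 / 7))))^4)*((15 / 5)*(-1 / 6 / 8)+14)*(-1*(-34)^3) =53269446563101 / 18874368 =2822316.84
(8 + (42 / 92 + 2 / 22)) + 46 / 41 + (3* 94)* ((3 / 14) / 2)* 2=10179765 / 145222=70.10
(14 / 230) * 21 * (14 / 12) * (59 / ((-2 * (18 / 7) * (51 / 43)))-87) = -2646931 / 18360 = -144.17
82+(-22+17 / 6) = 62.83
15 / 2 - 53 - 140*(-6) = 794.50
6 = 6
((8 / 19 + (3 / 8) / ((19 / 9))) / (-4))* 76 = -91 / 8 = -11.38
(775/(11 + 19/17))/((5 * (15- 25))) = -1.28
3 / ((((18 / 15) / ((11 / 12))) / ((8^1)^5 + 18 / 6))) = 1802405 / 24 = 75100.21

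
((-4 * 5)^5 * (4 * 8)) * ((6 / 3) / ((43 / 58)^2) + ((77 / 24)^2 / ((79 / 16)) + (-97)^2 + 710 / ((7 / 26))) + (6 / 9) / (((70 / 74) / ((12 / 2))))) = -11360858903464960000 / 9202473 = -1234544116941.71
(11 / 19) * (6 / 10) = 33 / 95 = 0.35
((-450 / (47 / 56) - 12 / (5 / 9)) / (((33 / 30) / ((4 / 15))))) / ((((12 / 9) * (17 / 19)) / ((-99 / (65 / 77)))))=3451755384 / 259675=13292.60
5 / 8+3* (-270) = -809.38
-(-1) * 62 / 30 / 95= 31 / 1425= 0.02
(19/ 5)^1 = 19/ 5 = 3.80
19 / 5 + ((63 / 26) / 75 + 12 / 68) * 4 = 25609 / 5525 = 4.64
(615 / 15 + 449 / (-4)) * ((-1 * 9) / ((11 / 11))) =2565 / 4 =641.25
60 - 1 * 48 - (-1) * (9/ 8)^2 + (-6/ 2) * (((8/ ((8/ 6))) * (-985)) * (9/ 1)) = 10213329/ 64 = 159583.27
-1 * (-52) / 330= 0.16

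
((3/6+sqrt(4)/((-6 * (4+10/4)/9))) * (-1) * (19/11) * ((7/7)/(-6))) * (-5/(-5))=19/1716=0.01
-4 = -4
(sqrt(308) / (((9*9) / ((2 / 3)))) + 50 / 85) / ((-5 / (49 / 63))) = -14 / 153 - 28*sqrt(77) / 10935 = -0.11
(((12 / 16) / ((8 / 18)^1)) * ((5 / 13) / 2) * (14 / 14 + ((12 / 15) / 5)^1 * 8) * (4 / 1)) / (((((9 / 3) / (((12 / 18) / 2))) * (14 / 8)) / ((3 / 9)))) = 57 / 910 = 0.06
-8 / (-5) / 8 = 1 / 5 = 0.20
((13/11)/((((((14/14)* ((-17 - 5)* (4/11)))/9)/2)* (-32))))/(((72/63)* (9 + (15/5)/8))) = 273/35200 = 0.01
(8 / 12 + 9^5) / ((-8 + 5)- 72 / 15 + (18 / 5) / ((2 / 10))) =885745 / 153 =5789.18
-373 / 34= -10.97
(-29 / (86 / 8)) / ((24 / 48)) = -232 / 43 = -5.40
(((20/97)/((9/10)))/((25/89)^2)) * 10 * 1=126736/4365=29.03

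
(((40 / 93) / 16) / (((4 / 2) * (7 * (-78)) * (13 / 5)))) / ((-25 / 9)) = 1 / 293384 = 0.00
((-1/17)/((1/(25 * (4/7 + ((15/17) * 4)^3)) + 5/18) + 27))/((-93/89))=10223777100/4954234073563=0.00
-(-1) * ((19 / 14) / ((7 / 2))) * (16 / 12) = 0.52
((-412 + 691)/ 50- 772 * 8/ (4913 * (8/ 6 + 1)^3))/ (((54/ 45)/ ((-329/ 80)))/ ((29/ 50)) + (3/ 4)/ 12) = -5035704481944/ 404793247075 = -12.44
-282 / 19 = -14.84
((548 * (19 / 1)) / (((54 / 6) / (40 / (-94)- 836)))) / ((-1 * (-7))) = -6497088 / 47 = -138235.91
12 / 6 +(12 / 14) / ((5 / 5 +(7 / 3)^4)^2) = 43141951 / 21561134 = 2.00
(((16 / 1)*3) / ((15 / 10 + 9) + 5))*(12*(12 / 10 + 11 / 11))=12672 / 155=81.75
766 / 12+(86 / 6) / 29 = 3731 / 58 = 64.33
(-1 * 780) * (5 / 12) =-325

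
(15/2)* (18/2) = 135/2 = 67.50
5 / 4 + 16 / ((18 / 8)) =301 / 36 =8.36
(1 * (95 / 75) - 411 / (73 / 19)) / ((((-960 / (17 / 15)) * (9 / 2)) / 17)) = 8362793 / 17739000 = 0.47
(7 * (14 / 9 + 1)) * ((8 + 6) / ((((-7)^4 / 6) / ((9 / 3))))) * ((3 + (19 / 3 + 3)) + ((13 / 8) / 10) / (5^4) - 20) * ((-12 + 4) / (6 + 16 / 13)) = 343838339 / 21590625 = 15.93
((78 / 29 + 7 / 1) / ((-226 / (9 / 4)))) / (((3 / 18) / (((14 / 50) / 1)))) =-0.16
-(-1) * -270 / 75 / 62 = -9 / 155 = -0.06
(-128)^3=-2097152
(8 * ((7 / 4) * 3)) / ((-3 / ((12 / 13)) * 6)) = -28 / 13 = -2.15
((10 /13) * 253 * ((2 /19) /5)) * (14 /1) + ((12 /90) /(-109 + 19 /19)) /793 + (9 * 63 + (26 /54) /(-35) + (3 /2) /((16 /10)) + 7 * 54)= 52744890691 /52572240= 1003.28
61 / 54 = 1.13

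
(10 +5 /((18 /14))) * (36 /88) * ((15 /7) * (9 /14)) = 16875 /2156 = 7.83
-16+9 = -7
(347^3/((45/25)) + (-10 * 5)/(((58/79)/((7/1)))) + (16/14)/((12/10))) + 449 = 42408602933/1827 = 23212152.67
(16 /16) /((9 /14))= 14 /9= 1.56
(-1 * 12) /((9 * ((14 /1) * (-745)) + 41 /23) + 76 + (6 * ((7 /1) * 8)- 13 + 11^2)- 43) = 138 /1073999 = 0.00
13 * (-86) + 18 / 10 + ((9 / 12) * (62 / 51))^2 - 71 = -6857211 / 5780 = -1186.37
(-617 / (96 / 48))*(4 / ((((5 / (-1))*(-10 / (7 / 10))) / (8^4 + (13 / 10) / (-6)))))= -1061381293 / 15000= -70758.75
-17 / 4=-4.25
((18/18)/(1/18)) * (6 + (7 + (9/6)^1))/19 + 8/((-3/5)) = 23/57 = 0.40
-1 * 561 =-561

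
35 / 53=0.66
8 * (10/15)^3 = 64/27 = 2.37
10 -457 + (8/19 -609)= -20056/19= -1055.58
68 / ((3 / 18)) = 408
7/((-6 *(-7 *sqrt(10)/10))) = sqrt(10)/6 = 0.53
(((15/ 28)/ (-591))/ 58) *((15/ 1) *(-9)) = 675/ 319928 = 0.00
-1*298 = -298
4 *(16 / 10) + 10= 16.40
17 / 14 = 1.21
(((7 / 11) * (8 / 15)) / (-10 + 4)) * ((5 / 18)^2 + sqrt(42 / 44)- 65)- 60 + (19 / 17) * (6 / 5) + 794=503722741 / 681615- 14 * sqrt(462) / 5445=738.96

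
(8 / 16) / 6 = 1 / 12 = 0.08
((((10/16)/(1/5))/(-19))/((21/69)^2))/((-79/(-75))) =-991875/588392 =-1.69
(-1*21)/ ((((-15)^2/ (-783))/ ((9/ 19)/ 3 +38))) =52983/ 19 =2788.58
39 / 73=0.53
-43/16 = -2.69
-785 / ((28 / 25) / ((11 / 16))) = -215875 / 448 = -481.86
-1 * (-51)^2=-2601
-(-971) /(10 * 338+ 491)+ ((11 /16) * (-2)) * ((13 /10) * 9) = -4904297 /309680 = -15.84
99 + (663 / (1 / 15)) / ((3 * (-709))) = 66876 / 709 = 94.32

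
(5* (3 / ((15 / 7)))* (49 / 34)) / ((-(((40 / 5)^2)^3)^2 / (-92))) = 7889 / 584115552256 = 0.00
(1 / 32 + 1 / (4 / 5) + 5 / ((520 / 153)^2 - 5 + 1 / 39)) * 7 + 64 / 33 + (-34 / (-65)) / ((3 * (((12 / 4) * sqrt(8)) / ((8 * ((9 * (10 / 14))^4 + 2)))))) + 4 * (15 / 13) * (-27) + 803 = 279169036 * sqrt(2) / 1404585 + 9542429107279 / 13737733152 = 975.70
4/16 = 0.25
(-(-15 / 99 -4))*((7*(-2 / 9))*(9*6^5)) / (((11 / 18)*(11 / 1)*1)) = -89486208 / 1331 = -67232.31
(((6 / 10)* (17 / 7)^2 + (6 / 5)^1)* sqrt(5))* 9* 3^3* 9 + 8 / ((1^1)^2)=8 + 2539107* sqrt(5) / 245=23181.94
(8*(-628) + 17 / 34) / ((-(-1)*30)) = -3349 / 20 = -167.45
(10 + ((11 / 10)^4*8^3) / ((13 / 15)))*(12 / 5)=17061432 / 8125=2099.87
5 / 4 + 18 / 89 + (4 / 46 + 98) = 99.54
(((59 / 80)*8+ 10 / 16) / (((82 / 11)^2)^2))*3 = 11463903 / 1808487040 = 0.01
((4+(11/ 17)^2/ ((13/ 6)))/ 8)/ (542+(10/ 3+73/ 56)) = 330834/ 345024095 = 0.00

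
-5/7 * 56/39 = -40/39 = -1.03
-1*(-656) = 656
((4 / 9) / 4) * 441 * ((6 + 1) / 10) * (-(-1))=34.30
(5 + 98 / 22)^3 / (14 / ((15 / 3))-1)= 469.51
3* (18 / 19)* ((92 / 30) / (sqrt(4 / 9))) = 1242 / 95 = 13.07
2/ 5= 0.40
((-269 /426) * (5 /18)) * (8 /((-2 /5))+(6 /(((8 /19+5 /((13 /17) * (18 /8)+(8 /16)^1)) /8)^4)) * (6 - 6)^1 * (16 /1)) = 3.51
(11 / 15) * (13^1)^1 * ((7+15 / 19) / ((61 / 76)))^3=29668880384 / 3404715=8714.06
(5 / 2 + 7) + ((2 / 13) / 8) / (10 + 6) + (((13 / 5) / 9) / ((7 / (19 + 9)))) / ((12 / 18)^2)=50341 / 4160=12.10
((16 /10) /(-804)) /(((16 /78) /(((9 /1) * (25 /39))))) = -15 /268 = -0.06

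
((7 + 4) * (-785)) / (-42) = 8635 / 42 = 205.60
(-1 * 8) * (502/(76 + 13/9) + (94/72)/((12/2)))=-1008647/18819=-53.60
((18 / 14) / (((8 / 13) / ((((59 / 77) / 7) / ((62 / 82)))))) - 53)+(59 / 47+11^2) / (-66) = -7196998621 / 131934264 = -54.55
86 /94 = 43 /47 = 0.91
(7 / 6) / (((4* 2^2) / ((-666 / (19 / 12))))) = -2331 / 76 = -30.67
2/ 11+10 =112/ 11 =10.18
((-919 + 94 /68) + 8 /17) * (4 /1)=-62366 /17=-3668.59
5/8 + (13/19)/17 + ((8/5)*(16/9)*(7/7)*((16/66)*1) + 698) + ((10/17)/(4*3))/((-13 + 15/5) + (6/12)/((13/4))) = 85874340707/122791680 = 699.35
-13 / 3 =-4.33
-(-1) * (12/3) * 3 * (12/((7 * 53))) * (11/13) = 1584/4823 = 0.33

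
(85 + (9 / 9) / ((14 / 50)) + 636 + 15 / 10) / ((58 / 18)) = 91485 / 406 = 225.33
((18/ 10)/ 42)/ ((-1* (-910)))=3/ 63700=0.00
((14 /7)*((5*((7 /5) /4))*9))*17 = 1071 /2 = 535.50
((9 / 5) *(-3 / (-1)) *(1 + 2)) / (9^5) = 1 / 3645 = 0.00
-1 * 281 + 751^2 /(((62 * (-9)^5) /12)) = -172586615 /610173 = -282.85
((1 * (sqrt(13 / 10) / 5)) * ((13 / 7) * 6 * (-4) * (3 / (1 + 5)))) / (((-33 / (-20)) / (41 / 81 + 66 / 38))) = -359008 * sqrt(130) / 592515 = -6.91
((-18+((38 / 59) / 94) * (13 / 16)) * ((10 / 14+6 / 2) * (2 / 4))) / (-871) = 798377 / 20808592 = 0.04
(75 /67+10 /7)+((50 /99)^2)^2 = 117722473195 /45051952869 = 2.61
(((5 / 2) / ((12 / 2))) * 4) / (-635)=-1 / 381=-0.00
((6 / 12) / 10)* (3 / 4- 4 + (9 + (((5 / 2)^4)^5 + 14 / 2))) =95367445009969 / 20971520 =4547474.15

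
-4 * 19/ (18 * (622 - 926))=0.01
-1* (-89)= 89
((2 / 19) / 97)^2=4 / 3396649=0.00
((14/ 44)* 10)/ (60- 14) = 35/ 506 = 0.07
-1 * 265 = -265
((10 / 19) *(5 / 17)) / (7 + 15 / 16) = 800 / 41021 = 0.02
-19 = -19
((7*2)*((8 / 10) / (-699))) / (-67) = 56 / 234165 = 0.00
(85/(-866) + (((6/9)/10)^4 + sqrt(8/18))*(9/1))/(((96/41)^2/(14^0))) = 48329155121/44893440000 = 1.08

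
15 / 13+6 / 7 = 183 / 91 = 2.01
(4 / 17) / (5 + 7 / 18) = 0.04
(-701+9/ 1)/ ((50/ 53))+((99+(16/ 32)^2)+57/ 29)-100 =-2123683/ 2900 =-732.30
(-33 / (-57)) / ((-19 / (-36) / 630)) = 249480 / 361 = 691.08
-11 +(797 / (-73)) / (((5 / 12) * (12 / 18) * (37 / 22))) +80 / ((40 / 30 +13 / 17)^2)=-2504127583 / 154618745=-16.20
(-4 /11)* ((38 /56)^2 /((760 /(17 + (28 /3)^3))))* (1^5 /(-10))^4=-425809 /23284800000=-0.00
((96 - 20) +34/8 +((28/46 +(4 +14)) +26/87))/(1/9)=2380971/2668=892.42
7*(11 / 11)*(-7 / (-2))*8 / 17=196 / 17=11.53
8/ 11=0.73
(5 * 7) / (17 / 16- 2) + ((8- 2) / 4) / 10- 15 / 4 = -614 / 15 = -40.93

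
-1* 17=-17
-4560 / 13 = -350.77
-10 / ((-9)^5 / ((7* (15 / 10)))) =35 / 19683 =0.00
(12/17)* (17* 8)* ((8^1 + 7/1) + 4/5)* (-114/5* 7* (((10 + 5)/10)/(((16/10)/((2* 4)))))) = -9078048/5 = -1815609.60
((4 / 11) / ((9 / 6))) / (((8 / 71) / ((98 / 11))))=6958 / 363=19.17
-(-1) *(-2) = -2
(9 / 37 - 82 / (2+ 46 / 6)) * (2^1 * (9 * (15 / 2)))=-1193535 / 1073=-1112.33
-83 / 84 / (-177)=83 / 14868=0.01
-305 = -305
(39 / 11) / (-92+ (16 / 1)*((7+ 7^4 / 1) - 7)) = 0.00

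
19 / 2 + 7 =33 / 2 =16.50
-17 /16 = -1.06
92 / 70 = 46 / 35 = 1.31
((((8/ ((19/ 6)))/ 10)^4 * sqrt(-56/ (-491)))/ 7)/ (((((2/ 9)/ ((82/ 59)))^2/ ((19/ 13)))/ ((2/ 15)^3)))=26770341888 * sqrt(6874)/ 83344652648359375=0.00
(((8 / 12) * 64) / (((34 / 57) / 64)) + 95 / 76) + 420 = 339941 / 68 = 4999.13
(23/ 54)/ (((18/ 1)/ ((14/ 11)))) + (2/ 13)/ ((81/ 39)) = 557/ 5346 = 0.10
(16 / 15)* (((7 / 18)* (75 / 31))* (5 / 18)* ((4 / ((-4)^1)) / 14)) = -50 / 2511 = -0.02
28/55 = 0.51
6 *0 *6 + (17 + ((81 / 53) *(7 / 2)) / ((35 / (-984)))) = -35347 / 265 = -133.38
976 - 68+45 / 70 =12721 / 14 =908.64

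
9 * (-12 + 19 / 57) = -105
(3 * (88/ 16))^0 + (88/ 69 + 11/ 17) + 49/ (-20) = 11083/ 23460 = 0.47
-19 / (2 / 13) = -247 / 2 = -123.50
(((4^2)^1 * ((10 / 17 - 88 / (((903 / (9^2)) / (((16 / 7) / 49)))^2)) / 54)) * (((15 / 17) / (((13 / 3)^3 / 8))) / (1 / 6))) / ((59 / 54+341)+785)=33067278565885440 / 411910143033993374771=0.00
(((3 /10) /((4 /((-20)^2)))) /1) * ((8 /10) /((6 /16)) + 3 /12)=143 /2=71.50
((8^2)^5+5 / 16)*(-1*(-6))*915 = 47158740923805 / 8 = 5894842615475.62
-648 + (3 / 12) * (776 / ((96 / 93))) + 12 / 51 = -125073 / 272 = -459.83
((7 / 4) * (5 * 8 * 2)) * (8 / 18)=560 / 9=62.22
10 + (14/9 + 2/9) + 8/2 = 142/9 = 15.78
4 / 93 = 0.04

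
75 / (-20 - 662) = -75 / 682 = -0.11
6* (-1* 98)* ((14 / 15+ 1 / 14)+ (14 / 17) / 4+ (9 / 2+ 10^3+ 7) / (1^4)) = -50615278 / 85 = -595473.86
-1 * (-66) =66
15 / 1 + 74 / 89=1409 / 89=15.83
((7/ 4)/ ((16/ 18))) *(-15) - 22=-1649/ 32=-51.53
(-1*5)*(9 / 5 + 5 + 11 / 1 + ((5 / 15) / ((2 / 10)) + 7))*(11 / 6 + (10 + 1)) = -30569 / 18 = -1698.28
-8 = -8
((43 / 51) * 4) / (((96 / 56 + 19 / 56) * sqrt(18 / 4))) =9632 * sqrt(2) / 17595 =0.77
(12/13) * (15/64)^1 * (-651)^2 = 19071045/208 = 91687.72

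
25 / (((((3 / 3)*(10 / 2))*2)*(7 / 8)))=2.86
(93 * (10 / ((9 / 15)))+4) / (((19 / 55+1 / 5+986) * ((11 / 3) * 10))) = 2331 / 54260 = 0.04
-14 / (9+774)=-14 / 783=-0.02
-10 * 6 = -60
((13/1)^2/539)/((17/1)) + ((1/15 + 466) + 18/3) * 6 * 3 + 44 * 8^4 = 8646262623/45815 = 188721.22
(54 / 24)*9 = 81 / 4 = 20.25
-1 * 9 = -9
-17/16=-1.06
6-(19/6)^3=-5563/216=-25.75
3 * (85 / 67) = 255 / 67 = 3.81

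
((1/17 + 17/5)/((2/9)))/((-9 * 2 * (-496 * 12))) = 49/337280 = 0.00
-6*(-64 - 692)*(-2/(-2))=4536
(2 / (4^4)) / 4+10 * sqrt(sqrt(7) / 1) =16.27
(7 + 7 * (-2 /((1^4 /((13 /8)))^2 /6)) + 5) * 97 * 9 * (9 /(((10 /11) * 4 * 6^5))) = -1193973 /20480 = -58.30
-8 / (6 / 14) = -56 / 3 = -18.67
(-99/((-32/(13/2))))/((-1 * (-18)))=143/128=1.12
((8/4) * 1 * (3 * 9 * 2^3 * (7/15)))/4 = 252/5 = 50.40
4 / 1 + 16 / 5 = 36 / 5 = 7.20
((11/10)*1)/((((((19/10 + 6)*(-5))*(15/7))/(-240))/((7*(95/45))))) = 46.09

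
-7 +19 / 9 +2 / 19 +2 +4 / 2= -134 / 171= -0.78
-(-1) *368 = 368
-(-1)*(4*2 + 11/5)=51/5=10.20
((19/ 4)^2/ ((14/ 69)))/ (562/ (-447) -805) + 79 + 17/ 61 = 389725902105/ 4924464608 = 79.14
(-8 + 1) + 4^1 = -3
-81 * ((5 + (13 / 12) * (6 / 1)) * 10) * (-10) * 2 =186300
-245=-245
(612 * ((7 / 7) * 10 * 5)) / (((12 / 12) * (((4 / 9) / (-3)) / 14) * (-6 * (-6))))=-80325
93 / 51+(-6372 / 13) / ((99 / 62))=-741799 / 2431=-305.14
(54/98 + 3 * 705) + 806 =2921.55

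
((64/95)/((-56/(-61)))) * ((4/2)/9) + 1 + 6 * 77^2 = 212917351/5985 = 35575.16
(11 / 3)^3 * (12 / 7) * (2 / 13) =13.00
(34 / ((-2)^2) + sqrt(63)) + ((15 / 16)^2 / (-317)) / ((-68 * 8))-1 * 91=-3642101535 / 44146688 + 3 * sqrt(7)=-74.56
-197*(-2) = 394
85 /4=21.25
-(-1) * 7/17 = 7/17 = 0.41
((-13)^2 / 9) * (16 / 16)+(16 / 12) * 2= 193 / 9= 21.44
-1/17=-0.06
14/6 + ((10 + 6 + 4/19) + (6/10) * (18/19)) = 5447/285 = 19.11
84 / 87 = 28 / 29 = 0.97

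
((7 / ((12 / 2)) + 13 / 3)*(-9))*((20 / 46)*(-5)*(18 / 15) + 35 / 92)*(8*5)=101475 / 23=4411.96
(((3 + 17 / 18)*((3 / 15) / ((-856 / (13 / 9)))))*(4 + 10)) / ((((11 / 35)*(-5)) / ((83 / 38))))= 3753841 / 144912240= 0.03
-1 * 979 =-979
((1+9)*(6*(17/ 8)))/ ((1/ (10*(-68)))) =-86700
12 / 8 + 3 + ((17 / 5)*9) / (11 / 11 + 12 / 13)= 5103 / 250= 20.41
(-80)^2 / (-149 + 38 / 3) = -19200 / 409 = -46.94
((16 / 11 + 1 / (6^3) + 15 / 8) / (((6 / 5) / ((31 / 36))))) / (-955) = -122791 / 49012128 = -0.00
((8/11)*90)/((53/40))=49.40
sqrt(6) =2.45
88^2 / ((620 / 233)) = 451088 / 155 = 2910.25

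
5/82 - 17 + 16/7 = -8411/574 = -14.65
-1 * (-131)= 131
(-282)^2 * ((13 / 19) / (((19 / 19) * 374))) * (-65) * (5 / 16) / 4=-83997225 / 113696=-738.79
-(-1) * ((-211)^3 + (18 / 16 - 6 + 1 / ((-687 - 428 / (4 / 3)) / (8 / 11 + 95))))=-11573329115 / 1232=-9393935.97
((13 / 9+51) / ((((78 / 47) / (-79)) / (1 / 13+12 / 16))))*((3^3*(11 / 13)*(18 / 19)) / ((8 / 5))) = -4662841095 / 166972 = -27925.89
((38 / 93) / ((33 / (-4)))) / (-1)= 152 / 3069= 0.05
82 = 82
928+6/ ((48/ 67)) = 7491/ 8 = 936.38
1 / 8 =0.12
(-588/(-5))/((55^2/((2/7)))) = 168/15125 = 0.01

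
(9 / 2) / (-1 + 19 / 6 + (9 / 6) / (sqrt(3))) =351 / 142- 81* sqrt(3) / 142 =1.48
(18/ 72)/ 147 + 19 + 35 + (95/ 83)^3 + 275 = 111118047011/ 336210756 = 330.50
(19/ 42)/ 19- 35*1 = -1469/ 42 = -34.98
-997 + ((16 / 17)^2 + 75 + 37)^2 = 981054939 / 83521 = 11746.21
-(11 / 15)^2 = -121 / 225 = -0.54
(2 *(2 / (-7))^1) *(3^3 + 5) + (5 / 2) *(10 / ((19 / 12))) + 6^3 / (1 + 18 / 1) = 1180 / 133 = 8.87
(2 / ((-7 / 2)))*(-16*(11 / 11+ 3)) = 256 / 7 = 36.57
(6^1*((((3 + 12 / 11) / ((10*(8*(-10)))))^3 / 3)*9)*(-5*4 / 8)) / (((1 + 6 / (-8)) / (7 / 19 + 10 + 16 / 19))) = 1397493 / 5179187200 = 0.00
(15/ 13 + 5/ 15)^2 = 3364/ 1521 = 2.21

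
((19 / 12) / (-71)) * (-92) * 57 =8303 / 71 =116.94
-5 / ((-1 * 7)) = 5 / 7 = 0.71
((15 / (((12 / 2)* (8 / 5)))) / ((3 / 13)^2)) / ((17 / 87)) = 122525 / 816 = 150.15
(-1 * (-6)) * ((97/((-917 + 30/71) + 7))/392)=-20661/12657680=-0.00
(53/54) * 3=53/18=2.94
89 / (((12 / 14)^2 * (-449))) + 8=7.73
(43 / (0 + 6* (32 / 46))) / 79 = 0.13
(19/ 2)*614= 5833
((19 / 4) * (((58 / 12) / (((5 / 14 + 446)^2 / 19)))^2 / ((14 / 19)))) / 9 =37592786623 / 247034217652200162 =0.00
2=2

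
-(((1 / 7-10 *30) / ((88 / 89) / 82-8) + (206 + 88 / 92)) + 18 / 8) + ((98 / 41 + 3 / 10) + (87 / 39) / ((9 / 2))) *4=-2194883643077 / 9379789965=-234.00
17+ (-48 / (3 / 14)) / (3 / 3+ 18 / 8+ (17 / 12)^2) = -19387 / 757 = -25.61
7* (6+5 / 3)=161 / 3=53.67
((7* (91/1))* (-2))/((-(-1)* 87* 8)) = -637/348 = -1.83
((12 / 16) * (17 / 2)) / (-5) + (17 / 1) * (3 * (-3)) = -6171 / 40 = -154.28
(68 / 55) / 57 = 68 / 3135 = 0.02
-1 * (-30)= 30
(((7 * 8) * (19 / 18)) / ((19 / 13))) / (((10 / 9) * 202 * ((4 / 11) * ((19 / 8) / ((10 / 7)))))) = 572 / 1919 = 0.30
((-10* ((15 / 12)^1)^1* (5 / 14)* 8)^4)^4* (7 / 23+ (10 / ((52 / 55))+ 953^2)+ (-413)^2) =10728765395469963550567626953125000000000000000 / 1419520891472957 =7558018666662473032979790000000.00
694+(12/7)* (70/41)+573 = 52067/41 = 1269.93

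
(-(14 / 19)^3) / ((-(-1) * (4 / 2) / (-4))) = 5488 / 6859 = 0.80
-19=-19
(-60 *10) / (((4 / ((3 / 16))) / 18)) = -2025 / 4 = -506.25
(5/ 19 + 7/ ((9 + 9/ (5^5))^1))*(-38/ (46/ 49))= -27258455/ 647082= -42.13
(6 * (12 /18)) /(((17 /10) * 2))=20 /17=1.18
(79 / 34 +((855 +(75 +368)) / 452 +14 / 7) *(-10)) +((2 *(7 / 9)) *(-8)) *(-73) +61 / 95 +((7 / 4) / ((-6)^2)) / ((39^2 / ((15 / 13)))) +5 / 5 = 149597496403429 / 173206734480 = 863.69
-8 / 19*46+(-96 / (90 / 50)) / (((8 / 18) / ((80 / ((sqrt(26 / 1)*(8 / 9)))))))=-5400*sqrt(26) / 13 - 368 / 19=-2137.42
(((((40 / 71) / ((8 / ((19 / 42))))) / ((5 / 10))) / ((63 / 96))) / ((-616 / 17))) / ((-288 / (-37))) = -59755 / 173588184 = -0.00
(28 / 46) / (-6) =-7 / 69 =-0.10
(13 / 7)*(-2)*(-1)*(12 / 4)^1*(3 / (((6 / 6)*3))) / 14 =39 / 49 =0.80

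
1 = 1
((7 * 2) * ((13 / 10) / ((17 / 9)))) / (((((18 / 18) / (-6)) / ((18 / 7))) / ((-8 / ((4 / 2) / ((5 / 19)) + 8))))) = 1296 / 17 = 76.24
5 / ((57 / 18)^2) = 180 / 361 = 0.50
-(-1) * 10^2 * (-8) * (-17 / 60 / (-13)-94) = 2932120 / 39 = 75182.56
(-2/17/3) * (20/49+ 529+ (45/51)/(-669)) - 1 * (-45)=229632733/9473709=24.24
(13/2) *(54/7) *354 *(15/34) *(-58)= -54050490/119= -454205.80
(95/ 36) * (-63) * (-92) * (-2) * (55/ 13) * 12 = -20189400/ 13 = -1553030.77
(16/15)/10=8/75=0.11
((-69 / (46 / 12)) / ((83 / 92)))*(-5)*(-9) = -74520 / 83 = -897.83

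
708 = 708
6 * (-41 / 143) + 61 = 59.28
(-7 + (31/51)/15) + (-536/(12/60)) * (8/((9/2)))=-1216708/255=-4771.40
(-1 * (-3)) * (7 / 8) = 21 / 8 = 2.62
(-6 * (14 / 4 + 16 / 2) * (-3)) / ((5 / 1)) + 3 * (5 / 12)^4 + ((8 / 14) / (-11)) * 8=109305073 / 2661120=41.07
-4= -4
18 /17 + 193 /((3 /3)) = 3299 /17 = 194.06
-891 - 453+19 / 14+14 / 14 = -1341.64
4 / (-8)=-1 / 2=-0.50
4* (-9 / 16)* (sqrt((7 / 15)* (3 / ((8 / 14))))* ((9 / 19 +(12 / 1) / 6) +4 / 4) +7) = -63 / 4-2079* sqrt(5) / 380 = -27.98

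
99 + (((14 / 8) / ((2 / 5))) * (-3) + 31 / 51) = 35285 / 408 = 86.48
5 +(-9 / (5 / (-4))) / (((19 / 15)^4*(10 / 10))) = 1016105 / 130321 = 7.80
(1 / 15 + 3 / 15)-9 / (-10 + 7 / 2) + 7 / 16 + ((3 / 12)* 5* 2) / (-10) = 5737 / 3120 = 1.84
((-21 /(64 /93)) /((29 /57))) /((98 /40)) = -24.48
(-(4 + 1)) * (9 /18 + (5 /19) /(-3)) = -235 /114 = -2.06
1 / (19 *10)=1 / 190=0.01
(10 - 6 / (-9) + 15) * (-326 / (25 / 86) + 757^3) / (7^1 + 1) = 278353056751 / 200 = 1391765283.76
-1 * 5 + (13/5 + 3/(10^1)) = -21/10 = -2.10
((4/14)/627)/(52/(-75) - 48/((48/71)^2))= -800/185591791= -0.00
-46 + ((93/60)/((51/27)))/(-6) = -31373/680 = -46.14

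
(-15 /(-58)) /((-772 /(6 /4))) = -45 /89552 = -0.00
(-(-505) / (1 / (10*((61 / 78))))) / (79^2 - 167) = 154025 / 236886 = 0.65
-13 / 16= -0.81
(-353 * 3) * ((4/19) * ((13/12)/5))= -4589/95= -48.31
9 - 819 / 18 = -73 / 2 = -36.50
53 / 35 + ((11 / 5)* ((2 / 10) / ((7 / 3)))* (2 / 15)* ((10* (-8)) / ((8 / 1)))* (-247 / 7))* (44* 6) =2871007 / 1225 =2343.68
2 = 2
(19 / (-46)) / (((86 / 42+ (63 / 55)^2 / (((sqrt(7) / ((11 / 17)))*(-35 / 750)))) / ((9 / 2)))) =5399668197 / 61132102132+ 3426751251*sqrt(7) / 30566051066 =0.38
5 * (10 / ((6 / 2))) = 50 / 3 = 16.67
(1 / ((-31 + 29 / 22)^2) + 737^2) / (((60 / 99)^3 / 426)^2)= 2714152095559885277782881 / 1364508800000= 1989105600169.00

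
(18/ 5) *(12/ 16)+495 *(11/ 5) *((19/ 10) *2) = 41409/ 10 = 4140.90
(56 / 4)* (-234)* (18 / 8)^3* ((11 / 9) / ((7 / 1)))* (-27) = 2814669 / 16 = 175916.81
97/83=1.17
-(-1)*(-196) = -196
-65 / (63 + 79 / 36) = -2340 / 2347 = -1.00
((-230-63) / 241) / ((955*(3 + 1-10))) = 0.00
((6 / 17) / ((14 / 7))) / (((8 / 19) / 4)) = 57 / 34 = 1.68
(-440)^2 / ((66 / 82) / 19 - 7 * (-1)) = 75407200 / 2743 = 27490.78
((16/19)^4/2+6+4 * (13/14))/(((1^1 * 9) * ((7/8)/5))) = 363648160/57471561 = 6.33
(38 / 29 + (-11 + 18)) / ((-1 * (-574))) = 0.01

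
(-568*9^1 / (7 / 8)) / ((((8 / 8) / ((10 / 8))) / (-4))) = 204480 / 7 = 29211.43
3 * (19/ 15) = 19/ 5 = 3.80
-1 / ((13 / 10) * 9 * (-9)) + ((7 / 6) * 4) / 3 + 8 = 10072 / 1053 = 9.57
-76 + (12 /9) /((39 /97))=-72.68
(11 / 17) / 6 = 11 / 102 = 0.11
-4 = -4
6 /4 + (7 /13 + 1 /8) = 225 /104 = 2.16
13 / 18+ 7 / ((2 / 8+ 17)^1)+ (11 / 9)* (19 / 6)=3104 / 621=5.00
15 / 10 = 3 / 2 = 1.50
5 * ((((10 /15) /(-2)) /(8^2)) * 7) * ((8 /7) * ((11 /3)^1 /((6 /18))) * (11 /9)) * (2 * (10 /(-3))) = 3025 /162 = 18.67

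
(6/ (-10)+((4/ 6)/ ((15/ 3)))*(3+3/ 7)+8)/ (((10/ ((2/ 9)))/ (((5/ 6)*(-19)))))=-1045/ 378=-2.76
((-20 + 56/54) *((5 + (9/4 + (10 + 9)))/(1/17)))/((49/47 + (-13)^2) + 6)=-255680/5319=-48.07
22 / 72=11 / 36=0.31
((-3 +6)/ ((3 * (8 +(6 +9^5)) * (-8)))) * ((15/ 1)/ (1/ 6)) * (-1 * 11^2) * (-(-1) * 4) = 5445/ 59063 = 0.09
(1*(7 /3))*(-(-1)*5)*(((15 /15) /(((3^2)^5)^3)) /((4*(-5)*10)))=-7 /24706935851357880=-0.00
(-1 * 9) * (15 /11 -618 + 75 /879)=17884296 /3223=5548.96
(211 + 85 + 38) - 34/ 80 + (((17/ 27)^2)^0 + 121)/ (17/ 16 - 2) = 24413/ 120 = 203.44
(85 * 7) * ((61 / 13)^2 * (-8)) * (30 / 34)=-15628200 / 169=-92474.56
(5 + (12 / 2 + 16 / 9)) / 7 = 115 / 63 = 1.83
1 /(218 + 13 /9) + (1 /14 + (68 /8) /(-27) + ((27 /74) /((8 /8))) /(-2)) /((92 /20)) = -0.09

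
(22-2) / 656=0.03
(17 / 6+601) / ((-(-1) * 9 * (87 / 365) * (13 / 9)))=1322395 / 6786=194.87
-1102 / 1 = -1102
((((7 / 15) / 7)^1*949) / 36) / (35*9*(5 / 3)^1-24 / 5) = 949 / 280908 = 0.00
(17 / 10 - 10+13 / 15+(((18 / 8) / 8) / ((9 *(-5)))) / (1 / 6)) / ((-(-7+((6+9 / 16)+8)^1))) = 163 / 165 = 0.99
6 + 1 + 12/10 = 41/5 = 8.20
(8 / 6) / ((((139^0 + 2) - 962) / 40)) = -160 / 2877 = -0.06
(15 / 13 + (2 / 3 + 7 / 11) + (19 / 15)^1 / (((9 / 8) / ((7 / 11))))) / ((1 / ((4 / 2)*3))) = 122524 / 6435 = 19.04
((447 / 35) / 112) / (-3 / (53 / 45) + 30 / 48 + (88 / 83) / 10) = -655451 / 10439254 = -0.06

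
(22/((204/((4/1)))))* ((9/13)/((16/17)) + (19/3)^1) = 48521/15912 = 3.05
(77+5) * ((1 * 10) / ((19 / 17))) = 13940 / 19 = 733.68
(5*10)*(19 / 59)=950 / 59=16.10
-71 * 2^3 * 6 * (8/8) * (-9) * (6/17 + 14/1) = 7483968/17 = 440233.41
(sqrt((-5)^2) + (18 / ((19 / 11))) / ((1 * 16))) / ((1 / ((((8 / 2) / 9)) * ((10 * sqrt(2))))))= 4295 * sqrt(2) / 171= 35.52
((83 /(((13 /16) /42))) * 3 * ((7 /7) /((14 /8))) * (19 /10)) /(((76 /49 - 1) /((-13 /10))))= -2472736 /75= -32969.81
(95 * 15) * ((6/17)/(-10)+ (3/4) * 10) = 361665/34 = 10637.21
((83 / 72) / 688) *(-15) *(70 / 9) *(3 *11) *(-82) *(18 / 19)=6550775 / 13072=501.13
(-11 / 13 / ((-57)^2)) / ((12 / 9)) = -11 / 56316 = -0.00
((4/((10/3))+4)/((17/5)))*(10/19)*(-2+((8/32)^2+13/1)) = 8.90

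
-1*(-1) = 1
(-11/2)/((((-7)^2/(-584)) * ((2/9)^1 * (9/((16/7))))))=25696/343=74.92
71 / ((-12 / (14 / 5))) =-497 / 30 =-16.57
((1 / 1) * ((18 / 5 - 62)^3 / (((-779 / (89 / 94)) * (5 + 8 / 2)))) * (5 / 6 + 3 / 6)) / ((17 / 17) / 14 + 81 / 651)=1923349842176 / 10503354375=183.12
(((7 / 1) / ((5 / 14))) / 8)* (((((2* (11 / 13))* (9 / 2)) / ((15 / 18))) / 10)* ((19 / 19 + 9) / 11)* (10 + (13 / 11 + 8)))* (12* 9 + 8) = 16190874 / 3575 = 4528.92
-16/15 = -1.07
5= 5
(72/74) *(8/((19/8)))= 2304/703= 3.28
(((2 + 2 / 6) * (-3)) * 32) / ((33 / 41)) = -9184 / 33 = -278.30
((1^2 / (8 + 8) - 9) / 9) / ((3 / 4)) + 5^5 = 337357 / 108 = 3123.68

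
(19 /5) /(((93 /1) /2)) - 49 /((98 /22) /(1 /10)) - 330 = -307847 /930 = -331.02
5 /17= 0.29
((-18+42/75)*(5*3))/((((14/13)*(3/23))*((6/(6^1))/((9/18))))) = -32591/35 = -931.17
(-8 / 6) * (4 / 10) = -0.53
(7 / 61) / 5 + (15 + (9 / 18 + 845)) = 860.52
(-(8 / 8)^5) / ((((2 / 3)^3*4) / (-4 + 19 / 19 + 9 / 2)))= -1.27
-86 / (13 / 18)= -1548 / 13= -119.08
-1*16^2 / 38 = -128 / 19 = -6.74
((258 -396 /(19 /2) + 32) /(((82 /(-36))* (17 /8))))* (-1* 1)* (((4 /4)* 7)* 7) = 33290208 /13243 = 2513.80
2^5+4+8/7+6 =302/7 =43.14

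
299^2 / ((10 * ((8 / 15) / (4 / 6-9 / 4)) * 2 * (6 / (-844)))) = 358408609 / 192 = 1866711.51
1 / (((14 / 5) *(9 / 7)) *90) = 1 / 324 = 0.00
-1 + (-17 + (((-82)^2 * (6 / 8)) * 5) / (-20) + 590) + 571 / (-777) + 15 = -2096299 / 3108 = -674.48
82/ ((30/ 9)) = 123/ 5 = 24.60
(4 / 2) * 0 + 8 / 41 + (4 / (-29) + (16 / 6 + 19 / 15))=71171 / 17835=3.99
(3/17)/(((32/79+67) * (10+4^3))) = 79/2232950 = 0.00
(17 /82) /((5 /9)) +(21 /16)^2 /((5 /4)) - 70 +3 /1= -856063 /13120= -65.25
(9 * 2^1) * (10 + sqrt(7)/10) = 9 * sqrt(7)/5 + 180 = 184.76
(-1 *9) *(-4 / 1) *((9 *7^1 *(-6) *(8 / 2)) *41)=-2231712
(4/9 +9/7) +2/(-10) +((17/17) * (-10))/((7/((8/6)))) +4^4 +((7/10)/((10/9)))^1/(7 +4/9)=107935201/422100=255.71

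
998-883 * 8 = -6066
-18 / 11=-1.64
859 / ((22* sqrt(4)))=859 / 44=19.52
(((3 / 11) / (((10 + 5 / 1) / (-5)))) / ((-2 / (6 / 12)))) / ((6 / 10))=5 / 132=0.04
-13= -13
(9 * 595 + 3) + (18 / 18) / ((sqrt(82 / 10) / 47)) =47 * sqrt(205) / 41 + 5358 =5374.41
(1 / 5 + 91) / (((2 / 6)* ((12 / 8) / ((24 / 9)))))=2432 / 5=486.40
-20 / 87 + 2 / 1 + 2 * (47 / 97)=23116 / 8439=2.74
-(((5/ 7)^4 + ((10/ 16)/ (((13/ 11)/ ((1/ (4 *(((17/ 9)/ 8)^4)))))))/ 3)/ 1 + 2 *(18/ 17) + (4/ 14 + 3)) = -51731800686/ 2606940973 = -19.84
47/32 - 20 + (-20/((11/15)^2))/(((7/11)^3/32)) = -50891399/10976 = -4636.61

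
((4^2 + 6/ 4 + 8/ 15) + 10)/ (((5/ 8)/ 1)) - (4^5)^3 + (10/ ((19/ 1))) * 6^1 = -1530082030784/ 1425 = -1073741775.99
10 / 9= 1.11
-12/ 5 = -2.40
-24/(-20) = 6/5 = 1.20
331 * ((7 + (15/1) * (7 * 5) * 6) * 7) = 7314769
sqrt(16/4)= 2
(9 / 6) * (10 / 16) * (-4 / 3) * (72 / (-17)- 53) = 4865 / 68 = 71.54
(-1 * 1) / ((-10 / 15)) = 3 / 2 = 1.50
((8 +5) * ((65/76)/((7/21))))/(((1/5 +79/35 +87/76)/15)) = 102375/737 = 138.91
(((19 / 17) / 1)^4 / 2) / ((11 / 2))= 130321 / 918731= 0.14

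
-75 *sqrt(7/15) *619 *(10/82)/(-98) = 15475 *sqrt(105)/4018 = 39.47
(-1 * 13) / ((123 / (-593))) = 62.67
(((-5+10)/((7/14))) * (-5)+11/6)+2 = -277/6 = -46.17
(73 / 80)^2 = 5329 / 6400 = 0.83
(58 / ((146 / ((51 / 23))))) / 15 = 493 / 8395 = 0.06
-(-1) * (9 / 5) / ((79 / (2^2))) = 36 / 395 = 0.09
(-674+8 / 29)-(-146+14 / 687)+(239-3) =-5812426 / 19923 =-291.74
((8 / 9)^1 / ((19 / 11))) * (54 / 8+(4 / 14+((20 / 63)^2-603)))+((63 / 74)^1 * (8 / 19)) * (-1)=-7709383898 / 25111863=-307.00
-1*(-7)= 7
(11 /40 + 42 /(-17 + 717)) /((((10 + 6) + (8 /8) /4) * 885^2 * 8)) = 67 /20363850000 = 0.00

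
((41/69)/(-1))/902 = -1/1518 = -0.00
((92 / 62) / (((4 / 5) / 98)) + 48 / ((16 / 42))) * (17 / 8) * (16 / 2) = 162197 / 31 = 5232.16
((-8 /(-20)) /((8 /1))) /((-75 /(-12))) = 1 /125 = 0.01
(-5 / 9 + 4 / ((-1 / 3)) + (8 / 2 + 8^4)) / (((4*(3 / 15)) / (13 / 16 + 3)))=11220035 / 576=19479.23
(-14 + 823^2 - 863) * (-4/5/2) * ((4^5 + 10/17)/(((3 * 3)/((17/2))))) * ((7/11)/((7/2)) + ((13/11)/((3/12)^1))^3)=-27707768692.47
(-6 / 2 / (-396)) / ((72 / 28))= 7 / 2376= 0.00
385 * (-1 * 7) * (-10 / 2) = 13475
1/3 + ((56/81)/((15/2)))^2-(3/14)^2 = 85619299/289340100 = 0.30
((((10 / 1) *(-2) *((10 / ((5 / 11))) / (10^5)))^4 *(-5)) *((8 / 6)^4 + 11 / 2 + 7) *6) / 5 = -37144217 / 1054687500000000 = -0.00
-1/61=-0.02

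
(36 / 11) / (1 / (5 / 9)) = 20 / 11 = 1.82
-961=-961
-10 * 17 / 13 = -170 / 13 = -13.08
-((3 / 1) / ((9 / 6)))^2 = -4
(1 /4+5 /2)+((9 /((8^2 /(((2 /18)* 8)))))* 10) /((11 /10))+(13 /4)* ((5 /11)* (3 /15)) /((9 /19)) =893 /198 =4.51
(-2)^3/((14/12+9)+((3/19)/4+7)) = -1824/3923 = -0.46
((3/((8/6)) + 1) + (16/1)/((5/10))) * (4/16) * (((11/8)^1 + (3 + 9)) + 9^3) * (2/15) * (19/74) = 5303527/23680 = 223.97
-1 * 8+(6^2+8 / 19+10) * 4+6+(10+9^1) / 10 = 35261 / 190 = 185.58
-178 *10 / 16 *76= -8455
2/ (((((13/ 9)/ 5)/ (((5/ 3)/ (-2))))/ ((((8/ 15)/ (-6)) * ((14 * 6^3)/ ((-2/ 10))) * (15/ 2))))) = -756000/ 13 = -58153.85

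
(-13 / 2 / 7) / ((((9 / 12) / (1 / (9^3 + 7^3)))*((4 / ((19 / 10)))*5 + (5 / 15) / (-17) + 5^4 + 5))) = -4199 / 2328682552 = -0.00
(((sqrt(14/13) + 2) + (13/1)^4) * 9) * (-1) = -257067 - 9 * sqrt(182)/13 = -257076.34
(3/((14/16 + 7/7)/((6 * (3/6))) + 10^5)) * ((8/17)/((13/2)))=384/176801105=0.00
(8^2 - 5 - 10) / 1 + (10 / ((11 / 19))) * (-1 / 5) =501 / 11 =45.55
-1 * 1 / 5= -1 / 5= -0.20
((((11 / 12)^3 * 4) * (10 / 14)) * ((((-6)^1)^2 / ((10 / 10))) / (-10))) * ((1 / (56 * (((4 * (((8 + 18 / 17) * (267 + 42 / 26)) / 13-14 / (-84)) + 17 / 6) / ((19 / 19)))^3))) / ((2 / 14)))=-31563483893227 / 13565644688297642871000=-0.00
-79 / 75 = -1.05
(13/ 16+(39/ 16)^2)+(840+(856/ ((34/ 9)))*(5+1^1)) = 2206.28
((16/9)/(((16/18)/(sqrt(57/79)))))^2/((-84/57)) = -1083/553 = -1.96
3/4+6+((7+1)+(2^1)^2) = 75/4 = 18.75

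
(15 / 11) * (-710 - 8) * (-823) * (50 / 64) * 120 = 1661945625 / 22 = 75542982.95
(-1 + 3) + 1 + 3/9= 10/3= 3.33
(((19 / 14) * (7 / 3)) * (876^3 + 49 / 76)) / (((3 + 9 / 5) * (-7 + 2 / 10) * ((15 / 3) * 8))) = -255444123125 / 156672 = -1630438.90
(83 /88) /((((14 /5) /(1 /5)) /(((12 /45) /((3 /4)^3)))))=1328 /31185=0.04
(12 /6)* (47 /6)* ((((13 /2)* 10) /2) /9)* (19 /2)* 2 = 58045 /54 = 1074.91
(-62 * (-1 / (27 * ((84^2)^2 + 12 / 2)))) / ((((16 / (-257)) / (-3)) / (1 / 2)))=7967 / 7169348448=0.00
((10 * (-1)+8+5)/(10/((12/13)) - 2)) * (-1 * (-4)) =72/53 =1.36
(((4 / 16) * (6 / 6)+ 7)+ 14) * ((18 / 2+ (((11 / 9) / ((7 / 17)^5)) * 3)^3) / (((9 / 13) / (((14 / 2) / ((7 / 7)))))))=1052481072478699492244590 / 164808206702307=6386096260.24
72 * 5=360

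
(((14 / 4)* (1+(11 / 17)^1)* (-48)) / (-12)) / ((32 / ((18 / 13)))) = 441 / 442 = 1.00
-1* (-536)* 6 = 3216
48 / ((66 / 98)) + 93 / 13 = 11215 / 143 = 78.43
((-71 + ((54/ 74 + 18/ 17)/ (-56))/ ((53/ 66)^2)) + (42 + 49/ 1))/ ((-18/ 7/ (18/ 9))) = -493495955/ 31803498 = -15.52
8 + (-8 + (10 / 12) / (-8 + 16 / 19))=-95 / 816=-0.12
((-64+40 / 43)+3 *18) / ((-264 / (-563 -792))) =-88075 / 1892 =-46.55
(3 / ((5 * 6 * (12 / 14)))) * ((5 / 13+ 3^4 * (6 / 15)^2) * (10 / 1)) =30359 / 1950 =15.57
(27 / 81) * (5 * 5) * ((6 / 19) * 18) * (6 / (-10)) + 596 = 567.58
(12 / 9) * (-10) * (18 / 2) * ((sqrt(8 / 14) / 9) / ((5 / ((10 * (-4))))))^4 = -24.46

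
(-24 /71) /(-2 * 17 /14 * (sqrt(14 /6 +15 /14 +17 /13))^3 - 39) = 7465344554304 /511791296330501 - 4012274448 * sqrt(1404858) /511791296330501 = 0.01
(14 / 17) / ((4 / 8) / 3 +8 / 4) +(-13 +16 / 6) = -6599 / 663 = -9.95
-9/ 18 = -1/ 2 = -0.50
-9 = -9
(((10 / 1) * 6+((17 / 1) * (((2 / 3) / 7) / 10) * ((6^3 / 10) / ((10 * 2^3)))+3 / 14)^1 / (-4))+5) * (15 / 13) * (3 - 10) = -2727291 / 5200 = -524.48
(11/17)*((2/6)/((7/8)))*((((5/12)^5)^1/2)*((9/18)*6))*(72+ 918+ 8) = 4.63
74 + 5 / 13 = 74.38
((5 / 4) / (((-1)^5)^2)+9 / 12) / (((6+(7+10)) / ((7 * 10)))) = 140 / 23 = 6.09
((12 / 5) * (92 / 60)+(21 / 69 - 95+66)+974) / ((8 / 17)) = 4638161 / 2300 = 2016.59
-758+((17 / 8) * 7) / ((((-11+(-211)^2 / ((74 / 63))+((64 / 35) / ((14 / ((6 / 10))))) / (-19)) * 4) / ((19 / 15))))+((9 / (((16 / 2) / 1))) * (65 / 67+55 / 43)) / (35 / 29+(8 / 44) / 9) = -24035449375439390349707 / 31795538479823427504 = -755.94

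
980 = 980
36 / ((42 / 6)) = 5.14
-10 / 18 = -5 / 9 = -0.56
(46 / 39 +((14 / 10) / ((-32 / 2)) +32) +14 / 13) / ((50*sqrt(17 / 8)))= 0.47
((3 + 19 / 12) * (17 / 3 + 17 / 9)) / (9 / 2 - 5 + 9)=110 / 27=4.07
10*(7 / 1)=70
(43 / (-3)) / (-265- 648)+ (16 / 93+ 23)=1968848 / 84909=23.19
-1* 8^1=-8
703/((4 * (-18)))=-703/72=-9.76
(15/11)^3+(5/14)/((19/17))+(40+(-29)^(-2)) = 12760615771/297752686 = 42.86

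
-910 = -910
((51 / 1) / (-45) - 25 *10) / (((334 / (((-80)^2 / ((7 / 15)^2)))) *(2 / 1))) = -90408000 / 8183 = -11048.27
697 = 697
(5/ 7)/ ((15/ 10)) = 0.48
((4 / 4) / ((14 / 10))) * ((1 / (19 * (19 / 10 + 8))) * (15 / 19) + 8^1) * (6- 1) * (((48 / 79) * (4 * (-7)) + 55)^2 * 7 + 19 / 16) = 171771834910025 / 594792264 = 288792.99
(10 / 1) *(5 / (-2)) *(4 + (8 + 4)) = -400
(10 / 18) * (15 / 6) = 25 / 18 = 1.39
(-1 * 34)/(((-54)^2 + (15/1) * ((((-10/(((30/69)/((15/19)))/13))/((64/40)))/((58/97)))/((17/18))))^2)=-190923739264/5646320013716001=-0.00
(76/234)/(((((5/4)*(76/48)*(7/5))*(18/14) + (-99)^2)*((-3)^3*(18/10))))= -3040/4460056263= -0.00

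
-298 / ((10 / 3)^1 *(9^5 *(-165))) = 149 / 16238475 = 0.00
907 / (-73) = -907 / 73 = -12.42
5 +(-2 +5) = 8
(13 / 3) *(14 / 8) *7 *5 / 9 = 3185 / 108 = 29.49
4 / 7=0.57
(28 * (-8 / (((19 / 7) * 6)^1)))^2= 614656 / 3249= 189.18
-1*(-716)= 716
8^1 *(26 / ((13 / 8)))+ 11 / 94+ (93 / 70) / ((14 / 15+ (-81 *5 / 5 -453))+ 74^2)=6250426457 / 48786752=128.12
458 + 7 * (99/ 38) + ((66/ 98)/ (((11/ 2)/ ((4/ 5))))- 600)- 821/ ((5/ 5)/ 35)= -268674173/ 9310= -28858.67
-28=-28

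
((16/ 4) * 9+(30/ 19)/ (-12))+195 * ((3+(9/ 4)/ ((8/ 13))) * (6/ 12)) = 684.85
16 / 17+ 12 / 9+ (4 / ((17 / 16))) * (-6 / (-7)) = 1964 / 357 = 5.50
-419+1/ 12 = -5027/ 12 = -418.92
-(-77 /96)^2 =-5929 /9216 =-0.64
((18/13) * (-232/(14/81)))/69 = -56376/2093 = -26.94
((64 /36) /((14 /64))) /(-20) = -0.41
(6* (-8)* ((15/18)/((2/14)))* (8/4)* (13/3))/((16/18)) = -2730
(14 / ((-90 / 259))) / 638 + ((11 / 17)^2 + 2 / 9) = 4793773 / 8297190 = 0.58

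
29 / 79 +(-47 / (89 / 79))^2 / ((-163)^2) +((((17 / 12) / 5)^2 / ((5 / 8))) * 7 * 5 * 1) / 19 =95127811372633 / 142150511947050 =0.67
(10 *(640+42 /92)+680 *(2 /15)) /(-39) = -166.54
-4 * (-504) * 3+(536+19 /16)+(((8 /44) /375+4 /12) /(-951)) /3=45925096809 /6974000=6585.19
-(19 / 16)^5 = -2476099 / 1048576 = -2.36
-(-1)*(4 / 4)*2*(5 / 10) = 1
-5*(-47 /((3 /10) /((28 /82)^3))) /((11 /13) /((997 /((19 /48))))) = 1337243398400 /14404489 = 92835.18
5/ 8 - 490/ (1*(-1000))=223/ 200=1.12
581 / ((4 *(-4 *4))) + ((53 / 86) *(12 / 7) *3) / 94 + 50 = 37081521 / 905408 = 40.96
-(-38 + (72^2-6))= -5140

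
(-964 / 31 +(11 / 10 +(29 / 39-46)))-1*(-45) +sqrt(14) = -365761 / 12090 +sqrt(14) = -26.51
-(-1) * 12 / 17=12 / 17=0.71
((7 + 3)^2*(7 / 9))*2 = 1400 / 9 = 155.56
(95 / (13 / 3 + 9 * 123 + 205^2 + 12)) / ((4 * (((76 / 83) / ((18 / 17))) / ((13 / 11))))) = 29133 / 38729944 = 0.00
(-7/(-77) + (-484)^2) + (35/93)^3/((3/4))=6218044261507/26543781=234256.16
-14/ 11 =-1.27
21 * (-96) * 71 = -143136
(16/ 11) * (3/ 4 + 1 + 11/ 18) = 340/ 99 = 3.43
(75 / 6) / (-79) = -25 / 158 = -0.16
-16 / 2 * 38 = -304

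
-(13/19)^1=-0.68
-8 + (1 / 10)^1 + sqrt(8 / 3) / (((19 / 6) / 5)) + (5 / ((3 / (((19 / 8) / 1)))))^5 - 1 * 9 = 957.44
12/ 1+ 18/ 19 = 246/ 19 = 12.95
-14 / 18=-7 / 9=-0.78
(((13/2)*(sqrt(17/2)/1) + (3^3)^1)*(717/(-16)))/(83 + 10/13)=-24.58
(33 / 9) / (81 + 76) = 11 / 471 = 0.02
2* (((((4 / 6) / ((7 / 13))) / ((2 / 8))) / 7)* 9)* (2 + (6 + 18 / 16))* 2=11388 / 49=232.41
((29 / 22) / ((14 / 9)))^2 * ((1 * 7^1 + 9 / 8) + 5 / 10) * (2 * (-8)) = -4700349 / 47432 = -99.10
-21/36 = -7/12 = -0.58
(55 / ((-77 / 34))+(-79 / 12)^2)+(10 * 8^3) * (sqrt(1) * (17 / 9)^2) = 165897023 / 9072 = 18286.71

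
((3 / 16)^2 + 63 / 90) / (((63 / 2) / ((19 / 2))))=17879 / 80640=0.22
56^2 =3136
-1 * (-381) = 381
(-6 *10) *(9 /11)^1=-540 /11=-49.09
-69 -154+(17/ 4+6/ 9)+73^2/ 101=-200369/ 1212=-165.32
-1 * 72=-72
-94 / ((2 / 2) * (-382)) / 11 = 47 / 2101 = 0.02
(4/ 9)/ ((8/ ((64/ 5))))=32/ 45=0.71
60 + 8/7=428/7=61.14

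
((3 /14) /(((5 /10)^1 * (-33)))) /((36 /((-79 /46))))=79 /127512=0.00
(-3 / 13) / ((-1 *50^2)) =3 / 32500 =0.00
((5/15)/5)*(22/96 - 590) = -28309/720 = -39.32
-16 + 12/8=-14.50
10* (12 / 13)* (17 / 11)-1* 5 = 1325 / 143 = 9.27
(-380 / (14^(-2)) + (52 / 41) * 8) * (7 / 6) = -86881.50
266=266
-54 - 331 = -385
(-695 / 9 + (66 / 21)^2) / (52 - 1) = -1747 / 1323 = -1.32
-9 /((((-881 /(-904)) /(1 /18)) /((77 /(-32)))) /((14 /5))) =60907 /17620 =3.46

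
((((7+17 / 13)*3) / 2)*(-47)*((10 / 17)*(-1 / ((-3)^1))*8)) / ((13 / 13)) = -203040 / 221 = -918.73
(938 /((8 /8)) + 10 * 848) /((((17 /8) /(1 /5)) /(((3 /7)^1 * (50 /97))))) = 132960 /679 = 195.82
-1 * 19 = -19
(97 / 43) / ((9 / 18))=194 / 43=4.51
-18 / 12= -3 / 2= -1.50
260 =260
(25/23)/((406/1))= 25/9338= 0.00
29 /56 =0.52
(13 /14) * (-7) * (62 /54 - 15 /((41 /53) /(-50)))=-13968773 /2214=-6309.29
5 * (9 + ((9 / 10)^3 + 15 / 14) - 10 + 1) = 12603 / 1400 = 9.00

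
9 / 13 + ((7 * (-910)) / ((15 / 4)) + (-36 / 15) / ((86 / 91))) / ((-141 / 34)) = 485815381 / 1182285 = 410.91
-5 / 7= -0.71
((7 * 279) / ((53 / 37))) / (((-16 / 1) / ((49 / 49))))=-72261 / 848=-85.21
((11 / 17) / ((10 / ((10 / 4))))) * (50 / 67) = 275 / 2278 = 0.12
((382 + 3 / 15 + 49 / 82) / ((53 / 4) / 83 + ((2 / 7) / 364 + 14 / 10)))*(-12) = -199150676088 / 67650943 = -2943.80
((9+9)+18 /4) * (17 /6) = 255 /4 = 63.75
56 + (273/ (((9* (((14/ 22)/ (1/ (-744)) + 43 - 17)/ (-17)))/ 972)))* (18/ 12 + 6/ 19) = 4248979/ 2033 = 2090.00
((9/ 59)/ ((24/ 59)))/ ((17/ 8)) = 3/ 17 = 0.18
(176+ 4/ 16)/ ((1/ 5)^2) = 17625/ 4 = 4406.25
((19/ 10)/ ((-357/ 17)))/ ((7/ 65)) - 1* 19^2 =-106381/ 294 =-361.84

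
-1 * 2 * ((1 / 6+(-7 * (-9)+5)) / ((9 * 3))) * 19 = -7771 / 81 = -95.94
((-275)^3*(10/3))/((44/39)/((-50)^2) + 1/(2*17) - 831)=57451367187500/688666501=83424.08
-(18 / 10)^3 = -729 / 125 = -5.83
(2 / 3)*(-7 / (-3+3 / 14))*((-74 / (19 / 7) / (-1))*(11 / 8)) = 139601 / 2223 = 62.80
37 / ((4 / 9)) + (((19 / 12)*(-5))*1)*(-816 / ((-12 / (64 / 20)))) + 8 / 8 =-19661 / 12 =-1638.42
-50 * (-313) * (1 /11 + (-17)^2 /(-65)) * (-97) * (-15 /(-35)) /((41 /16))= 45381193920 /41041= 1105752.64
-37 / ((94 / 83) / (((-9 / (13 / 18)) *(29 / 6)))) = 2404593 / 1222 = 1967.75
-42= -42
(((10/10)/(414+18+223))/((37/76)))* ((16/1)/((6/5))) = 608/14541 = 0.04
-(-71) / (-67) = -71 / 67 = -1.06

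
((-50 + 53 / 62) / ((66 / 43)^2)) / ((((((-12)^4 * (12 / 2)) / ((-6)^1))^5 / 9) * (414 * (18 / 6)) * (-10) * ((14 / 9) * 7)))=-512173 / 1414407169360811348906968350720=-0.00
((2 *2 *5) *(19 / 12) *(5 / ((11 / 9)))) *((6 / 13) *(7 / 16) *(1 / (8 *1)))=29925 / 9152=3.27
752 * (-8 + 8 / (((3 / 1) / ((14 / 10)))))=-48128 / 15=-3208.53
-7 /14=-1 /2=-0.50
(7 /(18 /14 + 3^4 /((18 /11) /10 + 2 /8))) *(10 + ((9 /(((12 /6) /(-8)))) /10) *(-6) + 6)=119756 /89685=1.34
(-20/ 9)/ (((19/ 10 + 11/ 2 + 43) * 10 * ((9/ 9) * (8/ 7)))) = -5/ 1296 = -0.00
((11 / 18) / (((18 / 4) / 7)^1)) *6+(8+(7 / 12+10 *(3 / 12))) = 1813 / 108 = 16.79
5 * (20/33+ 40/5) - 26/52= 2807/66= 42.53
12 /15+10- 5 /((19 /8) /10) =-974 /95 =-10.25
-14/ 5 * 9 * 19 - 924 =-7014/ 5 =-1402.80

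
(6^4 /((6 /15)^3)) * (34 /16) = 172125 /4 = 43031.25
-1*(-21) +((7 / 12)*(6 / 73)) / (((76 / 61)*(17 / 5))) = 3963407 / 188632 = 21.01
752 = 752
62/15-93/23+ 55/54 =6883/6210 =1.11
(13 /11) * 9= 117 /11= 10.64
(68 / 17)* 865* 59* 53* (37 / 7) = 57188362.86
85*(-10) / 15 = -170 / 3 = -56.67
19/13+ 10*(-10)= -1281/13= -98.54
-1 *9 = -9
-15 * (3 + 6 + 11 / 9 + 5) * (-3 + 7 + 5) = -2055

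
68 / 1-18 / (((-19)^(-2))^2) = -2345710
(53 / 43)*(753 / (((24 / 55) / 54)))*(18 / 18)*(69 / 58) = 136637.12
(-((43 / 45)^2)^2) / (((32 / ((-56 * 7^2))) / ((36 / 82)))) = 1172648743 / 37361250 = 31.39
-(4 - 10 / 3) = -2 / 3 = -0.67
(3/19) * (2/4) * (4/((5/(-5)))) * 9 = -54/19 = -2.84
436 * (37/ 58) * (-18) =-145188/ 29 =-5006.48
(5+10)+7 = 22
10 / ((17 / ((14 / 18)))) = 70 / 153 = 0.46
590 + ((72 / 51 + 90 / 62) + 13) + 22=627.86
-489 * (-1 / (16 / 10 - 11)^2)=12225 / 2209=5.53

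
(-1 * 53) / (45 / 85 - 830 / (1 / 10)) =901 / 141091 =0.01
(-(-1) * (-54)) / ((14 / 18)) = -486 / 7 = -69.43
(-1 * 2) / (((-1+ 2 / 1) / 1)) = -2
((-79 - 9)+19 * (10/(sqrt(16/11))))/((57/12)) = -352/19+10 * sqrt(11) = 14.64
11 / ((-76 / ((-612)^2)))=-1029996 / 19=-54210.32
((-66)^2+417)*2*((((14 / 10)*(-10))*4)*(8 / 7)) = -610944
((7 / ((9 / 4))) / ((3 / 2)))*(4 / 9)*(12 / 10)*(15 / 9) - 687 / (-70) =198301 / 17010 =11.66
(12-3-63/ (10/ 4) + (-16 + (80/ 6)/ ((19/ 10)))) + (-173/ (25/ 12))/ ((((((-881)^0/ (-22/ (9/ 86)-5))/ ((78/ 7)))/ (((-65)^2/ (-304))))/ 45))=-496946505953/ 3990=-124547996.48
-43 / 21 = -2.05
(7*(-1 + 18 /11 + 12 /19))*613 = 1137115 /209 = 5440.74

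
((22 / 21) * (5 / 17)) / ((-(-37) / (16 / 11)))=160 / 13209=0.01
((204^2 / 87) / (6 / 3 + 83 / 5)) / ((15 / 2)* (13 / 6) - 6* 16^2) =-92480 / 5465021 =-0.02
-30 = -30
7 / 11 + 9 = 106 / 11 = 9.64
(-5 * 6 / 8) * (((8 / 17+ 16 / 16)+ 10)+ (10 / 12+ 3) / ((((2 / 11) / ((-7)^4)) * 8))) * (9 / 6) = -155181315 / 4352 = -35657.47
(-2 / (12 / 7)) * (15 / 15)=-7 / 6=-1.17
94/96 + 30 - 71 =-1921/48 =-40.02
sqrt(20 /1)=2*sqrt(5)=4.47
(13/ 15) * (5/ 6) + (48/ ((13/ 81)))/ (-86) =-27725/ 10062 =-2.76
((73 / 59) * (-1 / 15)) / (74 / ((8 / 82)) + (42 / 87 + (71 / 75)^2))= -0.00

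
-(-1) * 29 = 29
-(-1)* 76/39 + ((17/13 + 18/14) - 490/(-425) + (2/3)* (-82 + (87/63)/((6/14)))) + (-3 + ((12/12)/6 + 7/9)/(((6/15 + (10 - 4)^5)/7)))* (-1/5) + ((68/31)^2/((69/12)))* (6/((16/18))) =-14565121973222449/358966480885740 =-40.58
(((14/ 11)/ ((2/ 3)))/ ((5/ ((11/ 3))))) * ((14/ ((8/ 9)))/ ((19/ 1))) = 441/ 380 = 1.16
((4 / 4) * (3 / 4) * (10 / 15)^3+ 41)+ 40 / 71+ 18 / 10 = 139256 / 3195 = 43.59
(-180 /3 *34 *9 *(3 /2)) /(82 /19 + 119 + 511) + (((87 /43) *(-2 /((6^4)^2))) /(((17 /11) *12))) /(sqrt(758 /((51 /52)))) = -130815 /3013 - 319 *sqrt(502554) /48394937051136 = -43.42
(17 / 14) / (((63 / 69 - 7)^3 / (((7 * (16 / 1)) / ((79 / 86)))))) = -8894077 / 13548500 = -0.66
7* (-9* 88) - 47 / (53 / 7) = -294161 / 53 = -5550.21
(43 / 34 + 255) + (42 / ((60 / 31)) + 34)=26517 / 85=311.96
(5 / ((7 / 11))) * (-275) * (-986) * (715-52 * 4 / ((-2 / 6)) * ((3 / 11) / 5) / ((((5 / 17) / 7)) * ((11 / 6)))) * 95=1638982863050 / 7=234140409007.14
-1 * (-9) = 9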